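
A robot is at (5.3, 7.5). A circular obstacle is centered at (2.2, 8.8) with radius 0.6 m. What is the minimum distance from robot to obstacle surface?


center_dist = sqrt((5.3-2.2)^2 + (7.5-8.8)^2)
= sqrt(9.61 + 1.69)
= 3.3615
min_dist = center_dist - radius = 3.3615 - 0.6 = 2.7615 m


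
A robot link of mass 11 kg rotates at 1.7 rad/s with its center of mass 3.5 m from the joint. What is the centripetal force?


F = m * omega^2 * r
= 11 * 1.7^2 * 3.5
= 11 * 2.89 * 3.5
= 111.265 N


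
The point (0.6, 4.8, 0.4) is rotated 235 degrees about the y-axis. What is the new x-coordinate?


Rotation about y-axis: x' = x*cos(theta) + z*sin(theta)
= 0.6 * -0.5736 + 0.4 * -0.8192
= -0.6718


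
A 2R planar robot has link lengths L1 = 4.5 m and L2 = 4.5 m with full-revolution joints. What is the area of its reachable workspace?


r_max = L1 + L2 = 9.0 m
r_min = |L1 - L2| = 0.0 m
Area = pi*(r_max^2 - r_min^2)
= pi*(81.0 - 0.0)
= pi * 81.0
= 254.469 m^2


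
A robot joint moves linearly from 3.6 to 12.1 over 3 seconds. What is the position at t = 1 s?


s = t/T = 1/3 = 0.3333
p(t) = p0 + (pf-p0)*s
= 3.6 + (12.1 - 3.6) * 0.3333
= 6.4333


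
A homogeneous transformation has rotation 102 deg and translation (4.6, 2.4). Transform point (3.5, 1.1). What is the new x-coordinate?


x' = cos(theta)*px - sin(theta)*py + tx
= -0.2079*3.5 - 0.9781*1.1 + 4.6
= 2.7963


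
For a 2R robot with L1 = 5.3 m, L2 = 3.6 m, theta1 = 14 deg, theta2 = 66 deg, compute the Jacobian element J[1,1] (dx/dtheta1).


J[1,1] = -L1*sin(t1) - L2*sin(t1+t2)
= -5.3*sin(14) - 3.6*sin(80)
= -4.8275


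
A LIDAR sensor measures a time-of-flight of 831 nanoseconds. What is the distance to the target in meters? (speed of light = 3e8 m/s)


tof = 831 ns = 8.31e-07 s
dist = c * tof / 2
= 3e8 * 8.31e-07 / 2
= 124.65 m


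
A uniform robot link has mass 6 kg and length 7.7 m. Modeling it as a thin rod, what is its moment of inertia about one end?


I = (1/3) * m * L^2
= (1/3) * 6 * 7.7^2
= 0.333333 * 6 * 59.29
= 118.58 kg*m^2


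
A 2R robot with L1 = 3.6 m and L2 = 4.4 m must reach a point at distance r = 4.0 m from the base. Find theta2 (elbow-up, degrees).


cos(theta2) = (r^2 - L1^2 - L2^2) / (2*L1*L2)
cos(theta2) = (16.0 - 12.96 - 19.36) / 31.68
cos(theta2) = -0.515152
theta2 = 121.0076 degrees


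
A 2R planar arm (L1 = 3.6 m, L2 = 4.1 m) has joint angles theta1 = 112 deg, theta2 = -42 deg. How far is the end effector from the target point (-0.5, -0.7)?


End effector via forward kinematics:
x = L1*cos(t1) + L2*cos(t1+t2) = 0.0537
y = L1*sin(t1) + L2*sin(t1+t2) = 7.1906
Distance to target:
d = sqrt((-0.5 - 0.0537)^2 + (-0.7 - 7.1906)^2)
= sqrt(0.3066 + 62.2616)
= 7.91 m


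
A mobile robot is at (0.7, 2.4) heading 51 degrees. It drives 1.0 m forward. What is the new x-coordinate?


x_new = x0 + d*cos(theta)
= 0.7 + 1.0*cos(51)
= 0.7 + 0.6293
= 1.3293


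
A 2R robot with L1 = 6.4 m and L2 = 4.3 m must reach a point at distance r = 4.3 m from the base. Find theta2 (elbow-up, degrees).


cos(theta2) = (r^2 - L1^2 - L2^2) / (2*L1*L2)
cos(theta2) = (18.49 - 40.96 - 18.49) / 55.04
cos(theta2) = -0.744186
theta2 = 138.0892 degrees


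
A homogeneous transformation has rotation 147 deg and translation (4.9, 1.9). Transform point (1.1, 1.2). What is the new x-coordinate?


x' = cos(theta)*px - sin(theta)*py + tx
= -0.8387*1.1 - 0.5446*1.2 + 4.9
= 3.3239


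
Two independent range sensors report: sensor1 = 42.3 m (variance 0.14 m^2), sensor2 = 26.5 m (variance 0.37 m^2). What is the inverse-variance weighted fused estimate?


w1 = (1/var1) / (1/var1 + 1/var2)
   = 7.1429 / (7.1429 + 2.7027) = 0.7255
w2 = 1 - w1 = 0.2745
fused = w1*s1 + w2*s2 = 30.6882 + 7.2745
= 37.9627 m


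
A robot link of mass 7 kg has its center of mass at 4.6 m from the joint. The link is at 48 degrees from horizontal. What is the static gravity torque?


tau = m*g*L*cos(angle)
= 7 * 9.81 * 4.6 * cos(48 deg)
= 7 * 9.81 * 4.6 * 0.6691
= 211.3663 Nm


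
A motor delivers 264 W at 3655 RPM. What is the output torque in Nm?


omega = 3655 * 2*pi/60 = 382.7507 rad/s
tau = P / omega = 264 / 382.7507
= 0.6897 Nm


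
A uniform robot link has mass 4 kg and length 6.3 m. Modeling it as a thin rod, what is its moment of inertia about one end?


I = (1/3) * m * L^2
= (1/3) * 4 * 6.3^2
= 0.333333 * 4 * 39.69
= 52.92 kg*m^2


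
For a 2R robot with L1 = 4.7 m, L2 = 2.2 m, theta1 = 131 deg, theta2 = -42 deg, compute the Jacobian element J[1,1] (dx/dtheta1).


J[1,1] = -L1*sin(t1) - L2*sin(t1+t2)
= -4.7*sin(131) - 2.2*sin(89)
= -5.7468


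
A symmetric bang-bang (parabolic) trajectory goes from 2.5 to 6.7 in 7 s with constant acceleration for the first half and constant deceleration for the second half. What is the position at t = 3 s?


Symmetric rest-to-rest: each phase covers (pf-p0)/2 in time T/2. 0.5*a*(T/2)^2 = (pf-p0)/2 => a = 4*(pf-p0)/T^2
a = 4*(6.7-2.5)/7^2 = 0.3429
t = 3 is in the acceleration phase (t <= T/2).
p = p0 + 0.5*a*t^2 = 2.5 + 0.5*0.3429*3^2
= 4.0429


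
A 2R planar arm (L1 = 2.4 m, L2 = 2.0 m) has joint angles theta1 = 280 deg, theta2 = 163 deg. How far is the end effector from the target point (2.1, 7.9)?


End effector via forward kinematics:
x = L1*cos(t1) + L2*cos(t1+t2) = 0.6605
y = L1*sin(t1) + L2*sin(t1+t2) = -0.3784
Distance to target:
d = sqrt((2.1 - 0.6605)^2 + (7.9 - -0.3784)^2)
= sqrt(2.0722 + 68.5327)
= 8.4027 m


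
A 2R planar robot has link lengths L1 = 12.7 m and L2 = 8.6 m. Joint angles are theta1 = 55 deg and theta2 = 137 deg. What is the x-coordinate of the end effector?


Convert angles to radians: theta1 = 0.9599, theta2 = 2.3911
x = L1*cos(theta1) + L2*cos(theta1+theta2)
x = 7.2844 + -8.4121
x = -1.1276


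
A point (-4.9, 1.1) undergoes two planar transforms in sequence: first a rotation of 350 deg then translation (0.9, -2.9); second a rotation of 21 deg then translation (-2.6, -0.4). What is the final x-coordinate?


After transform 1:
x1 = cos(350)*-4.9 - sin(350)*1.1 + 0.9 = -3.7345
y1 = sin(350)*-4.9 + cos(350)*1.1 + -2.9 = -0.9658
After transform 2:
x2 = cos(21)*-3.7345 - sin(21)*-0.9658 + -2.6
= -5.7404


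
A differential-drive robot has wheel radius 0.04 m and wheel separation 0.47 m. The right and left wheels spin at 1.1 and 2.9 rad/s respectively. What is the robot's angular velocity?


vR = r*wR = 0.04*1.1 = 0.044 m/s
vL = r*wL = 0.04*2.9 = 0.116 m/s
v = (vR+vL)/2 = 0.08 m/s
omega = (vR-vL)/L = -0.1532 rad/s
angular velocity = -0.1532 rad/s


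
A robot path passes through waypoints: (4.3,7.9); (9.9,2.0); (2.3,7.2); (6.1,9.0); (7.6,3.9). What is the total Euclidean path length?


Segment lengths:
  seg1 = sqrt((5.6)^2 + (-5.9)^2) = 8.1345
  seg2 = sqrt((-7.6)^2 + (5.2)^2) = 9.2087
  seg3 = sqrt((3.8)^2 + (1.8)^2) = 4.2048
  seg4 = sqrt((1.5)^2 + (-5.1)^2) = 5.316
Total = 26.864


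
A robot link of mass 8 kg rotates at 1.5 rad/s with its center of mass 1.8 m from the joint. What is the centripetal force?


F = m * omega^2 * r
= 8 * 1.5^2 * 1.8
= 8 * 2.25 * 1.8
= 32.4 N


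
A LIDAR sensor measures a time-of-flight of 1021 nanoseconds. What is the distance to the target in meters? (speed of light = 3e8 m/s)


tof = 1021 ns = 1.021e-06 s
dist = c * tof / 2
= 3e8 * 1.021e-06 / 2
= 153.15 m


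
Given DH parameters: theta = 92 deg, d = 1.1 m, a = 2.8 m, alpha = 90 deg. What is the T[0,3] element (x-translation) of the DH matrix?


T[0,3] = a * cos(theta)
= 2.8 * cos(92 deg)
= 2.8 * -0.0349
= -0.0977


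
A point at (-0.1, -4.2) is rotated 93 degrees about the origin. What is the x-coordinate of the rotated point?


x' = x*cos(theta) - y*sin(theta)
cos(93 deg) = -0.0523, sin(93 deg) = 0.9986
x' = -0.1 * -0.0523 - -4.2 * 0.9986
= 0.0052 - -4.1942
= 4.1995


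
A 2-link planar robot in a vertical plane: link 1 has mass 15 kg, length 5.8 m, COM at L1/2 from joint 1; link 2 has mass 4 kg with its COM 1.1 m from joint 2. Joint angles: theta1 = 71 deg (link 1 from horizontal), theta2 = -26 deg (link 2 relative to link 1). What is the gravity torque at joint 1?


Horizontal distance from joint 1 to link-1 COM:
  x_c1 = (L1/2)*cos(t1) = 2.9 * 0.3256 = 0.9441 m
Horizontal distance from joint 1 to link-2 COM:
  x_c2 = L1*cos(t1) + Lc2*cos(t1+t2)
       = 5.8*0.3256 + 1.1*0.7071 = 2.6661 m
tau1 = m1*g*x_c1 + m2*g*x_c2
     = 15*9.81*0.9441 + 4*9.81*2.6661
     = 138.9313 + 104.6183
     = 243.5496 Nm


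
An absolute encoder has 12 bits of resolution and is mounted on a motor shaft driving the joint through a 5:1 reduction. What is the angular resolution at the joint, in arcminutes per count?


counts = 2^12 = 4096
effective counts at joint = 4096 * 5 = 20480
resolution = 360*60 / 20480
= 1.0547 arcmin/count


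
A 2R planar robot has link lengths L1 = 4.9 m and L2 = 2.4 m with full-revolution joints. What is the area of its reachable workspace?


r_max = L1 + L2 = 7.3 m
r_min = |L1 - L2| = 2.5 m
Area = pi*(r_max^2 - r_min^2)
= pi*(53.29 - 6.25)
= pi * 47.04
= 147.7805 m^2


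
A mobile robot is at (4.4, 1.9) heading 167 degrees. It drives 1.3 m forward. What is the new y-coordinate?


y_new = y0 + d*sin(theta)
= 1.9 + 1.3*sin(167)
= 1.9 + 0.2924
= 2.1924


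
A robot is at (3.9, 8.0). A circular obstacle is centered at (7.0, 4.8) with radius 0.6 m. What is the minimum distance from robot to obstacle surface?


center_dist = sqrt((3.9-7.0)^2 + (8.0-4.8)^2)
= sqrt(9.61 + 10.24)
= 4.4553
min_dist = center_dist - radius = 4.4553 - 0.6 = 3.8553 m


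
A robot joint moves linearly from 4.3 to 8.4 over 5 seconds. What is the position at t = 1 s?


s = t/T = 1/5 = 0.2
p(t) = p0 + (pf-p0)*s
= 4.3 + (8.4 - 4.3) * 0.2
= 5.12


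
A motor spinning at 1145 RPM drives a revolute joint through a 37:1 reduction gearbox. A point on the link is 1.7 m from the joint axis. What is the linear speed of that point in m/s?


omega_motor = 1145 * 2*pi/60 = 119.9041 rad/s
omega_joint = omega_motor / 37 = 3.2407 rad/s
v = omega_joint * r = 3.2407 * 1.7
= 5.5091 m/s


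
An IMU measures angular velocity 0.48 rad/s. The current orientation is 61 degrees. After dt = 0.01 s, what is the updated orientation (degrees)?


delta_theta = w * dt = 0.48 * 0.01 = 0.0048 rad
= 0.275 deg
theta_new = 61 + 0.275 = 61.275 deg


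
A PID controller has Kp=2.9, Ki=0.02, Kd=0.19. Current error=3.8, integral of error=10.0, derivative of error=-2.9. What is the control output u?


u = Kp*e + Ki*int(e) + Kd*de/dt
= 2.9*3.8 + 0.02*10.0 + 0.19*(-2.9)
= 11.02 + 0.2 + -0.551
= 10.669


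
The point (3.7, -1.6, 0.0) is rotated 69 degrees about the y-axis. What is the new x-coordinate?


Rotation about y-axis: x' = x*cos(theta) + z*sin(theta)
= 3.7 * 0.3584 + 0.0 * 0.9336
= 1.326


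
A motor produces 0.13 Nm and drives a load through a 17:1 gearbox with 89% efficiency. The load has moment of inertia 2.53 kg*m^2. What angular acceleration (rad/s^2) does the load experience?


tau_out = tau_motor * N * eta
= 0.13 * 17 * 0.89 = 1.9669 Nm
alpha = tau_out / I = 1.9669 / 2.53
= 0.7774 rad/s^2


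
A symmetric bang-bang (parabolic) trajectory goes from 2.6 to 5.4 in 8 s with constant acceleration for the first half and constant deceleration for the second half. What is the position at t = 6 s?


Symmetric rest-to-rest: each phase covers (pf-p0)/2 in time T/2. 0.5*a*(T/2)^2 = (pf-p0)/2 => a = 4*(pf-p0)/T^2
a = 4*(5.4-2.6)/8^2 = 0.175
t = 6 is in the deceleration phase (t > T/2).
p = pf - 0.5*a*(T-t)^2 = 5.4 - 0.5*0.175*2^2
= 5.05


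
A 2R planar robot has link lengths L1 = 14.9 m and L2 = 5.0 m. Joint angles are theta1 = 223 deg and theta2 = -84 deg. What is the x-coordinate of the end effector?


Convert angles to radians: theta1 = 3.8921, theta2 = -1.4661
x = L1*cos(theta1) + L2*cos(theta1+theta2)
x = -10.8972 + -3.7735
x = -14.6707


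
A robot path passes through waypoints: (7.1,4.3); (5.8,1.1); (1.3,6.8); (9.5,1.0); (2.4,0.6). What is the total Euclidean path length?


Segment lengths:
  seg1 = sqrt((-1.3)^2 + (-3.2)^2) = 3.454
  seg2 = sqrt((-4.5)^2 + (5.7)^2) = 7.2622
  seg3 = sqrt((8.2)^2 + (-5.8)^2) = 10.0439
  seg4 = sqrt((-7.1)^2 + (-0.4)^2) = 7.1113
Total = 27.8714


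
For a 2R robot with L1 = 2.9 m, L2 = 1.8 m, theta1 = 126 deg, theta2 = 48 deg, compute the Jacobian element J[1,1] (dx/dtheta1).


J[1,1] = -L1*sin(t1) - L2*sin(t1+t2)
= -2.9*sin(126) - 1.8*sin(174)
= -2.5343


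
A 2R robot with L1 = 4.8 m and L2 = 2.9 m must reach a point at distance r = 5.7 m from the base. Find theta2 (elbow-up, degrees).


cos(theta2) = (r^2 - L1^2 - L2^2) / (2*L1*L2)
cos(theta2) = (32.49 - 23.04 - 8.41) / 27.84
cos(theta2) = 0.037356
theta2 = 87.8591 degrees


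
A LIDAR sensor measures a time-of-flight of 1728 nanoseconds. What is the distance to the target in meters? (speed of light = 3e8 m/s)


tof = 1728 ns = 1.728e-06 s
dist = c * tof / 2
= 3e8 * 1.728e-06 / 2
= 259.2 m


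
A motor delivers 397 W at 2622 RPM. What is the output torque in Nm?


omega = 2622 * 2*pi/60 = 274.5752 rad/s
tau = P / omega = 397 / 274.5752
= 1.4459 Nm


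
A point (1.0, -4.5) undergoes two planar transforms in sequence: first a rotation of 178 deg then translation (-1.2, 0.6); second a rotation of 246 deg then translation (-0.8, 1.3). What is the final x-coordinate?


After transform 1:
x1 = cos(178)*1.0 - sin(178)*-4.5 + -1.2 = -2.0423
y1 = sin(178)*1.0 + cos(178)*-4.5 + 0.6 = 5.1322
After transform 2:
x2 = cos(246)*-2.0423 - sin(246)*5.1322 + -0.8
= 4.7192


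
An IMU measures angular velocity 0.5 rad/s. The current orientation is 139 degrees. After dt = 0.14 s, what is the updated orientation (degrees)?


delta_theta = w * dt = 0.5 * 0.14 = 0.07 rad
= 4.0107 deg
theta_new = 139 + 4.0107 = 143.0107 deg


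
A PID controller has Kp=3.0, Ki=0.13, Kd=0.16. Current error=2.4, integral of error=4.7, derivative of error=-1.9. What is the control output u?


u = Kp*e + Ki*int(e) + Kd*de/dt
= 3.0*2.4 + 0.13*4.7 + 0.16*(-1.9)
= 7.2 + 0.611 + -0.304
= 7.507


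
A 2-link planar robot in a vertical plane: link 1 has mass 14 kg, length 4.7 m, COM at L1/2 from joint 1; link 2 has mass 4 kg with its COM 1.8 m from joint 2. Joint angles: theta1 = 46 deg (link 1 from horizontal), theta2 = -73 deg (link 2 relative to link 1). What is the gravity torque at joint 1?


Horizontal distance from joint 1 to link-1 COM:
  x_c1 = (L1/2)*cos(t1) = 2.35 * 0.6947 = 1.6324 m
Horizontal distance from joint 1 to link-2 COM:
  x_c2 = L1*cos(t1) + Lc2*cos(t1+t2)
       = 4.7*0.6947 + 1.8*0.891 = 4.8687 m
tau1 = m1*g*x_c1 + m2*g*x_c2
     = 14*9.81*1.6324 + 4*9.81*4.8687
     = 224.2003 + 191.048
     = 415.2483 Nm


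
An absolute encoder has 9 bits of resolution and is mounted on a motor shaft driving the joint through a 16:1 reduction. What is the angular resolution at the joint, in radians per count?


counts = 2^9 = 512
effective counts at joint = 512 * 16 = 8192
resolution = 2*pi / 8192
= 7.6699e-04 rad/count


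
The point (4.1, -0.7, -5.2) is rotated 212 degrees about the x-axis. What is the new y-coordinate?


Rotation about x-axis: y' = y*cos(theta) - z*sin(theta)
= -0.7 * -0.848 - -5.2 * -0.5299
= -2.1619


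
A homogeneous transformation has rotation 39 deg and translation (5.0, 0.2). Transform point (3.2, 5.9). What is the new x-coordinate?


x' = cos(theta)*px - sin(theta)*py + tx
= 0.7771*3.2 - 0.6293*5.9 + 5.0
= 3.7739


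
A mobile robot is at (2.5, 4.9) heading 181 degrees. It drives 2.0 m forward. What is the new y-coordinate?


y_new = y0 + d*sin(theta)
= 4.9 + 2.0*sin(181)
= 4.9 + -0.0349
= 4.8651


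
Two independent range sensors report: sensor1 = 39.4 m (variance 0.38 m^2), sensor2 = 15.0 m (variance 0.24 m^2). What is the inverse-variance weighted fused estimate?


w1 = (1/var1) / (1/var1 + 1/var2)
   = 2.6316 / (2.6316 + 4.1667) = 0.3871
w2 = 1 - w1 = 0.6129
fused = w1*s1 + w2*s2 = 15.2516 + 9.1935
= 24.4452 m


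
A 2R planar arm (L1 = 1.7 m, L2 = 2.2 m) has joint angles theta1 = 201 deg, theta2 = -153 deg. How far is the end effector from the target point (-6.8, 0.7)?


End effector via forward kinematics:
x = L1*cos(t1) + L2*cos(t1+t2) = -0.115
y = L1*sin(t1) + L2*sin(t1+t2) = 1.0257
Distance to target:
d = sqrt((-6.8 - -0.115)^2 + (0.7 - 1.0257)^2)
= sqrt(44.6892 + 0.1061)
= 6.6929 m


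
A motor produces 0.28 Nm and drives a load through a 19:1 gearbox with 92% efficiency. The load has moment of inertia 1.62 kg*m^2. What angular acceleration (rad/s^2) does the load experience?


tau_out = tau_motor * N * eta
= 0.28 * 19 * 0.92 = 4.8944 Nm
alpha = tau_out / I = 4.8944 / 1.62
= 3.0212 rad/s^2


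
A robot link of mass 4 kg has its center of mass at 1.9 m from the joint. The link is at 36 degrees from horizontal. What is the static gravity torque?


tau = m*g*L*cos(angle)
= 4 * 9.81 * 1.9 * cos(36 deg)
= 4 * 9.81 * 1.9 * 0.809
= 60.3171 Nm


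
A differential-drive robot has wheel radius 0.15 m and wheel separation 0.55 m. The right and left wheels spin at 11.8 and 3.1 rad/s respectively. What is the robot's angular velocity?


vR = r*wR = 0.15*11.8 = 1.77 m/s
vL = r*wL = 0.15*3.1 = 0.465 m/s
v = (vR+vL)/2 = 1.1175 m/s
omega = (vR-vL)/L = 2.3727 rad/s
angular velocity = 2.3727 rad/s


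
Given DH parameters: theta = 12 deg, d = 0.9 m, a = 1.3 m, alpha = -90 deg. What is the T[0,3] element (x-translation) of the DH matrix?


T[0,3] = a * cos(theta)
= 1.3 * cos(12 deg)
= 1.3 * 0.9781
= 1.2716


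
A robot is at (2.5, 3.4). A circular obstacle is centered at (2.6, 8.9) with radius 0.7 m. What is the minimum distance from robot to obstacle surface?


center_dist = sqrt((2.5-2.6)^2 + (3.4-8.9)^2)
= sqrt(0.01 + 30.25)
= 5.5009
min_dist = center_dist - radius = 5.5009 - 0.7 = 4.8009 m


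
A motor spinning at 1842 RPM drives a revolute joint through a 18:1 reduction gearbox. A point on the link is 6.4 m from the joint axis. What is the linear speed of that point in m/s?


omega_motor = 1842 * 2*pi/60 = 192.8938 rad/s
omega_joint = omega_motor / 18 = 10.7163 rad/s
v = omega_joint * r = 10.7163 * 6.4
= 68.5845 m/s


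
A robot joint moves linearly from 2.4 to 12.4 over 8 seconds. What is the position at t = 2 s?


s = t/T = 2/8 = 0.25
p(t) = p0 + (pf-p0)*s
= 2.4 + (12.4 - 2.4) * 0.25
= 4.9


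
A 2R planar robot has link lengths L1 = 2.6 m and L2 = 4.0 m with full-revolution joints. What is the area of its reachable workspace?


r_max = L1 + L2 = 6.6 m
r_min = |L1 - L2| = 1.4 m
Area = pi*(r_max^2 - r_min^2)
= pi*(43.56 - 1.96)
= pi * 41.6
= 130.6903 m^2


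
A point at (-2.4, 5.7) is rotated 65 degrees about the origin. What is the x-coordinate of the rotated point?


x' = x*cos(theta) - y*sin(theta)
cos(65 deg) = 0.4226, sin(65 deg) = 0.9063
x' = -2.4 * 0.4226 - 5.7 * 0.9063
= -1.0143 - 5.166
= -6.1802


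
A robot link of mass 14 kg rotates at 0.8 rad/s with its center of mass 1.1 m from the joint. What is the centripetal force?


F = m * omega^2 * r
= 14 * 0.8^2 * 1.1
= 14 * 0.64 * 1.1
= 9.856 N


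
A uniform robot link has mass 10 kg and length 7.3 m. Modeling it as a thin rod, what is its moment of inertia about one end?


I = (1/3) * m * L^2
= (1/3) * 10 * 7.3^2
= 0.333333 * 10 * 53.29
= 177.6333 kg*m^2


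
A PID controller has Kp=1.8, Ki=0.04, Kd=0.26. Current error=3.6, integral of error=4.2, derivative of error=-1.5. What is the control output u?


u = Kp*e + Ki*int(e) + Kd*de/dt
= 1.8*3.6 + 0.04*4.2 + 0.26*(-1.5)
= 6.48 + 0.168 + -0.39
= 6.258


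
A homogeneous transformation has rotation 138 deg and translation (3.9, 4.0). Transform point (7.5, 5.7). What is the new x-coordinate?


x' = cos(theta)*px - sin(theta)*py + tx
= -0.7431*7.5 - 0.6691*5.7 + 3.9
= -5.4876


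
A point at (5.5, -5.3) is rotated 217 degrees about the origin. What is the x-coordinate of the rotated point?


x' = x*cos(theta) - y*sin(theta)
cos(217 deg) = -0.7986, sin(217 deg) = -0.6018
x' = 5.5 * -0.7986 - -5.3 * -0.6018
= -4.3925 - 3.1896
= -7.5821


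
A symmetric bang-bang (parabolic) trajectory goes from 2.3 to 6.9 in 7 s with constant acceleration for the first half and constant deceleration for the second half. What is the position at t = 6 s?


Symmetric rest-to-rest: each phase covers (pf-p0)/2 in time T/2. 0.5*a*(T/2)^2 = (pf-p0)/2 => a = 4*(pf-p0)/T^2
a = 4*(6.9-2.3)/7^2 = 0.3755
t = 6 is in the deceleration phase (t > T/2).
p = pf - 0.5*a*(T-t)^2 = 6.9 - 0.5*0.3755*1^2
= 6.7122


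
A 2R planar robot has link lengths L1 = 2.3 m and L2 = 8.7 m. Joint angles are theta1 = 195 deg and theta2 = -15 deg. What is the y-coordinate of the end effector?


Convert angles to radians: theta1 = 3.4034, theta2 = -0.2618
y = L1*sin(theta1) + L2*sin(theta1+theta2)
y = -0.5953 + 0.0
y = -0.5953


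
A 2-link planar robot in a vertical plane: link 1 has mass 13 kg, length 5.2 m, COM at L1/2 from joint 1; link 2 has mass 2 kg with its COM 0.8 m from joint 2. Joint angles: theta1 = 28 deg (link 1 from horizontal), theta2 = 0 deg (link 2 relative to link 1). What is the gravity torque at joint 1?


Horizontal distance from joint 1 to link-1 COM:
  x_c1 = (L1/2)*cos(t1) = 2.6 * 0.8829 = 2.2957 m
Horizontal distance from joint 1 to link-2 COM:
  x_c2 = L1*cos(t1) + Lc2*cos(t1+t2)
       = 5.2*0.8829 + 0.8*0.8829 = 5.2977 m
tau1 = m1*g*x_c1 + m2*g*x_c2
     = 13*9.81*2.2957 + 2*9.81*5.2977
     = 292.766 + 103.9406
     = 396.7066 Nm


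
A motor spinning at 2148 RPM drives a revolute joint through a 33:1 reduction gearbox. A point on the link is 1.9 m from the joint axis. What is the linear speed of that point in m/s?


omega_motor = 2148 * 2*pi/60 = 224.938 rad/s
omega_joint = omega_motor / 33 = 6.8163 rad/s
v = omega_joint * r = 6.8163 * 1.9
= 12.951 m/s


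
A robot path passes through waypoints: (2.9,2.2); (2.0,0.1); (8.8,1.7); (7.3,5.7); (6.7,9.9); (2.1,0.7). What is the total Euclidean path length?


Segment lengths:
  seg1 = sqrt((-0.9)^2 + (-2.1)^2) = 2.2847
  seg2 = sqrt((6.8)^2 + (1.6)^2) = 6.9857
  seg3 = sqrt((-1.5)^2 + (4.0)^2) = 4.272
  seg4 = sqrt((-0.6)^2 + (4.2)^2) = 4.2426
  seg5 = sqrt((-4.6)^2 + (-9.2)^2) = 10.2859
Total = 28.071


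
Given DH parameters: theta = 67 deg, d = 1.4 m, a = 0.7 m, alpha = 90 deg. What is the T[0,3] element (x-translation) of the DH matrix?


T[0,3] = a * cos(theta)
= 0.7 * cos(67 deg)
= 0.7 * 0.3907
= 0.2735


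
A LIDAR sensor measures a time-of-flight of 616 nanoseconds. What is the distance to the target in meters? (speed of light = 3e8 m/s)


tof = 616 ns = 6.16e-07 s
dist = c * tof / 2
= 3e8 * 6.16e-07 / 2
= 92.4 m


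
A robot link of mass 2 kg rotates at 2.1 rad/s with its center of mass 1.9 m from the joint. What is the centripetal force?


F = m * omega^2 * r
= 2 * 2.1^2 * 1.9
= 2 * 4.41 * 1.9
= 16.758 N


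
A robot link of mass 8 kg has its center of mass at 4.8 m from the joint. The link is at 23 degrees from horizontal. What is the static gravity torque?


tau = m*g*L*cos(angle)
= 8 * 9.81 * 4.8 * cos(23 deg)
= 8 * 9.81 * 4.8 * 0.9205
= 346.7579 Nm


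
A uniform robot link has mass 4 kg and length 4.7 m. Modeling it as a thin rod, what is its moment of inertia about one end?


I = (1/3) * m * L^2
= (1/3) * 4 * 4.7^2
= 0.333333 * 4 * 22.09
= 29.4533 kg*m^2


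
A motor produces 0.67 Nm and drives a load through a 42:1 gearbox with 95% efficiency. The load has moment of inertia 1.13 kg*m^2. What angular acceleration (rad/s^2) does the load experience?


tau_out = tau_motor * N * eta
= 0.67 * 42 * 0.95 = 26.733 Nm
alpha = tau_out / I = 26.733 / 1.13
= 23.6575 rad/s^2


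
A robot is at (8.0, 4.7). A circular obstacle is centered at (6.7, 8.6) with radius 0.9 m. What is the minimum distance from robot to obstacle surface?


center_dist = sqrt((8.0-6.7)^2 + (4.7-8.6)^2)
= sqrt(1.69 + 15.21)
= 4.111
min_dist = center_dist - radius = 4.111 - 0.9 = 3.211 m


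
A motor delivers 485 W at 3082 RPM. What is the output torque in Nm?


omega = 3082 * 2*pi/60 = 322.7463 rad/s
tau = P / omega = 485 / 322.7463
= 1.5027 Nm


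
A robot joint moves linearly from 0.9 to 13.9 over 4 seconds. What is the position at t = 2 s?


s = t/T = 2/4 = 0.5
p(t) = p0 + (pf-p0)*s
= 0.9 + (13.9 - 0.9) * 0.5
= 7.4


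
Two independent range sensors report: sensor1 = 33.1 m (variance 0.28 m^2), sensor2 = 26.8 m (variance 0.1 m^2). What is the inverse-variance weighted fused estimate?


w1 = (1/var1) / (1/var1 + 1/var2)
   = 3.5714 / (3.5714 + 10.0) = 0.2632
w2 = 1 - w1 = 0.7368
fused = w1*s1 + w2*s2 = 8.7105 + 19.7474
= 28.4579 m


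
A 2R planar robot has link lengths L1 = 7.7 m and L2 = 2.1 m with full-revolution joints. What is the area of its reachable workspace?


r_max = L1 + L2 = 9.8 m
r_min = |L1 - L2| = 5.6 m
Area = pi*(r_max^2 - r_min^2)
= pi*(96.04 - 31.36)
= pi * 64.68
= 203.1982 m^2


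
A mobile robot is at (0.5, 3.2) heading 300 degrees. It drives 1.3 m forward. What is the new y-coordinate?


y_new = y0 + d*sin(theta)
= 3.2 + 1.3*sin(300)
= 3.2 + -1.1258
= 2.0742


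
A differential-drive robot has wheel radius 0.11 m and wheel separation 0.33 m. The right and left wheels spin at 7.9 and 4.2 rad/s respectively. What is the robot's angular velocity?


vR = r*wR = 0.11*7.9 = 0.869 m/s
vL = r*wL = 0.11*4.2 = 0.462 m/s
v = (vR+vL)/2 = 0.6655 m/s
omega = (vR-vL)/L = 1.2333 rad/s
angular velocity = 1.2333 rad/s


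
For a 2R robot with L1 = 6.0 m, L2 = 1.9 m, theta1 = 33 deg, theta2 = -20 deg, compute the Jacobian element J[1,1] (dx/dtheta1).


J[1,1] = -L1*sin(t1) - L2*sin(t1+t2)
= -6.0*sin(33) - 1.9*sin(13)
= -3.6952


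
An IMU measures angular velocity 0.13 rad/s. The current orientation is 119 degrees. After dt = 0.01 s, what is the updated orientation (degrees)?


delta_theta = w * dt = 0.13 * 0.01 = 0.0013 rad
= 0.0745 deg
theta_new = 119 + 0.0745 = 119.0745 deg


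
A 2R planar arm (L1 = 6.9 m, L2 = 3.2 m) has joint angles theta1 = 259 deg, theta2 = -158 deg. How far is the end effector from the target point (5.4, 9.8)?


End effector via forward kinematics:
x = L1*cos(t1) + L2*cos(t1+t2) = -1.9272
y = L1*sin(t1) + L2*sin(t1+t2) = -3.632
Distance to target:
d = sqrt((5.4 - -1.9272)^2 + (9.8 - -3.632)^2)
= sqrt(53.6874 + 180.4192)
= 15.3005 m


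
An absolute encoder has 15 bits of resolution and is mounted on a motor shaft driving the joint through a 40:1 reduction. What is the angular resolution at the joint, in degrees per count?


counts = 2^15 = 32768
effective counts at joint = 32768 * 40 = 1310720
resolution = 360 / 1310720
= 2.7466e-04 deg/count


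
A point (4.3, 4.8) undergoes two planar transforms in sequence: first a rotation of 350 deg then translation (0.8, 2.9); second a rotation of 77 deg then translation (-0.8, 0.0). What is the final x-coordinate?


After transform 1:
x1 = cos(350)*4.3 - sin(350)*4.8 + 0.8 = 5.8682
y1 = sin(350)*4.3 + cos(350)*4.8 + 2.9 = 6.8804
After transform 2:
x2 = cos(77)*5.8682 - sin(77)*6.8804 + -0.8
= -6.184


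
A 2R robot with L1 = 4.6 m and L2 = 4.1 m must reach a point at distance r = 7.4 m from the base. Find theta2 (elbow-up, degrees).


cos(theta2) = (r^2 - L1^2 - L2^2) / (2*L1*L2)
cos(theta2) = (54.76 - 21.16 - 16.81) / 37.72
cos(theta2) = 0.445122
theta2 = 63.5689 degrees


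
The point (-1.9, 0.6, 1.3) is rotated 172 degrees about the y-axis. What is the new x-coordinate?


Rotation about y-axis: x' = x*cos(theta) + z*sin(theta)
= -1.9 * -0.9903 + 1.3 * 0.1392
= 2.0624


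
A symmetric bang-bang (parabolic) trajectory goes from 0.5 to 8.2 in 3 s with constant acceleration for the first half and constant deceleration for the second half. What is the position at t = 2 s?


Symmetric rest-to-rest: each phase covers (pf-p0)/2 in time T/2. 0.5*a*(T/2)^2 = (pf-p0)/2 => a = 4*(pf-p0)/T^2
a = 4*(8.2-0.5)/3^2 = 3.4222
t = 2 is in the deceleration phase (t > T/2).
p = pf - 0.5*a*(T-t)^2 = 8.2 - 0.5*3.4222*1^2
= 6.4889


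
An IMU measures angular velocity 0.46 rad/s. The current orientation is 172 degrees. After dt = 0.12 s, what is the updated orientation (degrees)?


delta_theta = w * dt = 0.46 * 0.12 = 0.0552 rad
= 3.1627 deg
theta_new = 172 + 3.1627 = 175.1627 deg


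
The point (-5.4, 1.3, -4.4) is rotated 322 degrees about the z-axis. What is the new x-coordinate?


Rotation about z-axis: x' = x*cos(theta) - y*sin(theta)
= -5.4 * 0.788 - 1.3 * -0.6157
= -3.4549


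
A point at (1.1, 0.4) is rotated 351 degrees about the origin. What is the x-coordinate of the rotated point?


x' = x*cos(theta) - y*sin(theta)
cos(351 deg) = 0.9877, sin(351 deg) = -0.1564
x' = 1.1 * 0.9877 - 0.4 * -0.1564
= 1.0865 - -0.0626
= 1.149


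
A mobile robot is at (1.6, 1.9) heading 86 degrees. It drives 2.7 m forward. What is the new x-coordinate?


x_new = x0 + d*cos(theta)
= 1.6 + 2.7*cos(86)
= 1.6 + 0.1883
= 1.7883


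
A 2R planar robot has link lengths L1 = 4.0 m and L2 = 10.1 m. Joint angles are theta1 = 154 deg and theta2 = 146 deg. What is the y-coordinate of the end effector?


Convert angles to radians: theta1 = 2.6878, theta2 = 2.5482
y = L1*sin(theta1) + L2*sin(theta1+theta2)
y = 1.7535 + -8.7469
y = -6.9934


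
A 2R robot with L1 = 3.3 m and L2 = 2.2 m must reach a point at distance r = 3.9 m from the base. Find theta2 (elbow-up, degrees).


cos(theta2) = (r^2 - L1^2 - L2^2) / (2*L1*L2)
cos(theta2) = (15.21 - 10.89 - 4.84) / 14.52
cos(theta2) = -0.035813
theta2 = 92.0524 degrees


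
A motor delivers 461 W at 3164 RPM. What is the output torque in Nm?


omega = 3164 * 2*pi/60 = 331.3333 rad/s
tau = P / omega = 461 / 331.3333
= 1.3913 Nm


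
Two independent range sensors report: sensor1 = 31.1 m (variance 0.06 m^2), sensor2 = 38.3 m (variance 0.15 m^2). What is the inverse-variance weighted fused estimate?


w1 = (1/var1) / (1/var1 + 1/var2)
   = 16.6667 / (16.6667 + 6.6667) = 0.7143
w2 = 1 - w1 = 0.2857
fused = w1*s1 + w2*s2 = 22.2143 + 10.9429
= 33.1571 m


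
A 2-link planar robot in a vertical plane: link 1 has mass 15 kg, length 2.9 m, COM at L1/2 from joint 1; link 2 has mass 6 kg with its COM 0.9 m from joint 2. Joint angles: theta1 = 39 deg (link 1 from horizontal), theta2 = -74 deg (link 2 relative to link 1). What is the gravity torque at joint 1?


Horizontal distance from joint 1 to link-1 COM:
  x_c1 = (L1/2)*cos(t1) = 1.45 * 0.7771 = 1.1269 m
Horizontal distance from joint 1 to link-2 COM:
  x_c2 = L1*cos(t1) + Lc2*cos(t1+t2)
       = 2.9*0.7771 + 0.9*0.8192 = 2.991 m
tau1 = m1*g*x_c1 + m2*g*x_c2
     = 15*9.81*1.1269 + 6*9.81*2.991
     = 165.8177 + 176.0479
     = 341.8656 Nm


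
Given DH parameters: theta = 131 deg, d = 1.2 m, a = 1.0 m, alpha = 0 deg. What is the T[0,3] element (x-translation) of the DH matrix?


T[0,3] = a * cos(theta)
= 1.0 * cos(131 deg)
= 1.0 * -0.6561
= -0.6561


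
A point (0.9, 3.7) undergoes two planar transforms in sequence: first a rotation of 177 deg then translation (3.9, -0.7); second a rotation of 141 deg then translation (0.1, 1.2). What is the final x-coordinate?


After transform 1:
x1 = cos(177)*0.9 - sin(177)*3.7 + 3.9 = 2.8076
y1 = sin(177)*0.9 + cos(177)*3.7 + -0.7 = -4.3478
After transform 2:
x2 = cos(141)*2.8076 - sin(141)*-4.3478 + 0.1
= 0.6543


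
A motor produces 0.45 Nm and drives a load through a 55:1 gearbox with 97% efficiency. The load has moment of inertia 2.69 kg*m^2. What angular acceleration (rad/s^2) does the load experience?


tau_out = tau_motor * N * eta
= 0.45 * 55 * 0.97 = 24.0075 Nm
alpha = tau_out / I = 24.0075 / 2.69
= 8.9247 rad/s^2


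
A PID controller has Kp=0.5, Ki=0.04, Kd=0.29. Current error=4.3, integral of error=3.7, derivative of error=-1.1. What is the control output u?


u = Kp*e + Ki*int(e) + Kd*de/dt
= 0.5*4.3 + 0.04*3.7 + 0.29*(-1.1)
= 2.15 + 0.148 + -0.319
= 1.979


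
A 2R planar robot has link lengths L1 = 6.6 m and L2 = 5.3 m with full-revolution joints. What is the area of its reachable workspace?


r_max = L1 + L2 = 11.9 m
r_min = |L1 - L2| = 1.3 m
Area = pi*(r_max^2 - r_min^2)
= pi*(141.61 - 1.69)
= pi * 139.92
= 439.5716 m^2


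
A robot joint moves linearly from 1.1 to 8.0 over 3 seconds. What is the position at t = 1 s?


s = t/T = 1/3 = 0.3333
p(t) = p0 + (pf-p0)*s
= 1.1 + (8.0 - 1.1) * 0.3333
= 3.4


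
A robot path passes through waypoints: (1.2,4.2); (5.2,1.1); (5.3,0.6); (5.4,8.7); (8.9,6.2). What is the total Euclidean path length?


Segment lengths:
  seg1 = sqrt((4.0)^2 + (-3.1)^2) = 5.0606
  seg2 = sqrt((0.1)^2 + (-0.5)^2) = 0.5099
  seg3 = sqrt((0.1)^2 + (8.1)^2) = 8.1006
  seg4 = sqrt((3.5)^2 + (-2.5)^2) = 4.3012
Total = 17.9723


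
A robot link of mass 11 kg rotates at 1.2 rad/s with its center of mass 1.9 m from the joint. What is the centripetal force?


F = m * omega^2 * r
= 11 * 1.2^2 * 1.9
= 11 * 1.44 * 1.9
= 30.096 N


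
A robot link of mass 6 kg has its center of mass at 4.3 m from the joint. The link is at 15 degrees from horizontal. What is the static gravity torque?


tau = m*g*L*cos(angle)
= 6 * 9.81 * 4.3 * cos(15 deg)
= 6 * 9.81 * 4.3 * 0.9659
= 244.4739 Nm


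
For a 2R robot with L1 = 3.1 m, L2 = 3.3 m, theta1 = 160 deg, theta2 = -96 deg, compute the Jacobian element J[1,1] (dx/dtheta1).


J[1,1] = -L1*sin(t1) - L2*sin(t1+t2)
= -3.1*sin(160) - 3.3*sin(64)
= -4.0263


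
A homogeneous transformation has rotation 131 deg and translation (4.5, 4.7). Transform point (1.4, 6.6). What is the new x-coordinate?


x' = cos(theta)*px - sin(theta)*py + tx
= -0.6561*1.4 - 0.7547*6.6 + 4.5
= -1.3996


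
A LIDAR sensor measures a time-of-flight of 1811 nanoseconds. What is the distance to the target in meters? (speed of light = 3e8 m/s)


tof = 1811 ns = 1.811e-06 s
dist = c * tof / 2
= 3e8 * 1.811e-06 / 2
= 271.65 m


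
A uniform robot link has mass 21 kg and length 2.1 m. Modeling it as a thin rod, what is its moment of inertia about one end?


I = (1/3) * m * L^2
= (1/3) * 21 * 2.1^2
= 0.333333 * 21 * 4.41
= 30.87 kg*m^2


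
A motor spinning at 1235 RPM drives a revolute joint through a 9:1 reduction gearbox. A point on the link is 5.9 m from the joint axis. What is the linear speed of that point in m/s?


omega_motor = 1235 * 2*pi/60 = 129.3289 rad/s
omega_joint = omega_motor / 9 = 14.3699 rad/s
v = omega_joint * r = 14.3699 * 5.9
= 84.7823 m/s


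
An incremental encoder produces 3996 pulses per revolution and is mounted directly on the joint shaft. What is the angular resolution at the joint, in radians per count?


counts per rev = 3996
resolution = 2*pi / 3996
= 0.0016 rad/count


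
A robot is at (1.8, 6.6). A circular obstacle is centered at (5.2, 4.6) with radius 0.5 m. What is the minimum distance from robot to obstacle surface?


center_dist = sqrt((1.8-5.2)^2 + (6.6-4.6)^2)
= sqrt(11.56 + 4.0)
= 3.9446
min_dist = center_dist - radius = 3.9446 - 0.5 = 3.4446 m


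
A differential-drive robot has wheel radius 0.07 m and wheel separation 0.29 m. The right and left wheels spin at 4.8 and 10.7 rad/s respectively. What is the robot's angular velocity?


vR = r*wR = 0.07*4.8 = 0.336 m/s
vL = r*wL = 0.07*10.7 = 0.749 m/s
v = (vR+vL)/2 = 0.5425 m/s
omega = (vR-vL)/L = -1.4241 rad/s
angular velocity = -1.4241 rad/s


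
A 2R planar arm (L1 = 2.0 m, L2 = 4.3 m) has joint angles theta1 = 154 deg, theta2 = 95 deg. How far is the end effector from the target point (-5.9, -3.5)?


End effector via forward kinematics:
x = L1*cos(t1) + L2*cos(t1+t2) = -3.3386
y = L1*sin(t1) + L2*sin(t1+t2) = -3.1377
Distance to target:
d = sqrt((-5.9 - -3.3386)^2 + (-3.5 - -3.1377)^2)
= sqrt(6.5609 + 0.1313)
= 2.5869 m


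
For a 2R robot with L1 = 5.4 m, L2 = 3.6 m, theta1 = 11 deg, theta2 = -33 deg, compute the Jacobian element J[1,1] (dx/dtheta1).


J[1,1] = -L1*sin(t1) - L2*sin(t1+t2)
= -5.4*sin(11) - 3.6*sin(-22)
= 0.3182


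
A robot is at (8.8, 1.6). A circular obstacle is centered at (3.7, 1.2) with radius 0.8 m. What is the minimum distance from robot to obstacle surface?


center_dist = sqrt((8.8-3.7)^2 + (1.6-1.2)^2)
= sqrt(26.01 + 0.16)
= 5.1157
min_dist = center_dist - radius = 5.1157 - 0.8 = 4.3157 m


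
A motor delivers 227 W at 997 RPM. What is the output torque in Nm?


omega = 997 * 2*pi/60 = 104.4056 rad/s
tau = P / omega = 227 / 104.4056
= 2.1742 Nm


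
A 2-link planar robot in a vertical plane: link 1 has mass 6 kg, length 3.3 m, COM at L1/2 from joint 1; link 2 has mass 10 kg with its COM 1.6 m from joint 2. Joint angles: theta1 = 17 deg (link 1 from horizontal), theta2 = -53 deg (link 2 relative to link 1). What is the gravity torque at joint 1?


Horizontal distance from joint 1 to link-1 COM:
  x_c1 = (L1/2)*cos(t1) = 1.65 * 0.9563 = 1.5779 m
Horizontal distance from joint 1 to link-2 COM:
  x_c2 = L1*cos(t1) + Lc2*cos(t1+t2)
       = 3.3*0.9563 + 1.6*0.809 = 4.4502 m
tau1 = m1*g*x_c1 + m2*g*x_c2
     = 6*9.81*1.5779 + 10*9.81*4.4502
     = 92.8754 + 436.5678
     = 529.4432 Nm


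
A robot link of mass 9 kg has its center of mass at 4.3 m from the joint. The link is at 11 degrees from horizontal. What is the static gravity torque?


tau = m*g*L*cos(angle)
= 9 * 9.81 * 4.3 * cos(11 deg)
= 9 * 9.81 * 4.3 * 0.9816
= 372.6718 Nm


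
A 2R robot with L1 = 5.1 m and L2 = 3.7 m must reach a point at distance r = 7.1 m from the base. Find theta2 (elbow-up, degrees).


cos(theta2) = (r^2 - L1^2 - L2^2) / (2*L1*L2)
cos(theta2) = (50.41 - 26.01 - 13.69) / 37.74
cos(theta2) = 0.283784
theta2 = 73.5138 degrees


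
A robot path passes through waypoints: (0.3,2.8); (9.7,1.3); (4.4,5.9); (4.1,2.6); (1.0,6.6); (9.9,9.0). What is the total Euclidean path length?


Segment lengths:
  seg1 = sqrt((9.4)^2 + (-1.5)^2) = 9.5189
  seg2 = sqrt((-5.3)^2 + (4.6)^2) = 7.0178
  seg3 = sqrt((-0.3)^2 + (-3.3)^2) = 3.3136
  seg4 = sqrt((-3.1)^2 + (4.0)^2) = 5.0606
  seg5 = sqrt((8.9)^2 + (2.4)^2) = 9.2179
Total = 34.1289


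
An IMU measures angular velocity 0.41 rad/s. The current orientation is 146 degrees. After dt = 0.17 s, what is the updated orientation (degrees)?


delta_theta = w * dt = 0.41 * 0.17 = 0.0697 rad
= 3.9935 deg
theta_new = 146 + 3.9935 = 149.9935 deg


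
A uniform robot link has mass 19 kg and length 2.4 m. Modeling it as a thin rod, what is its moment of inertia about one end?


I = (1/3) * m * L^2
= (1/3) * 19 * 2.4^2
= 0.333333 * 19 * 5.76
= 36.48 kg*m^2


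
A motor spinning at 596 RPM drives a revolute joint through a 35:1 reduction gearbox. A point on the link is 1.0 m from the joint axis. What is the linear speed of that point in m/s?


omega_motor = 596 * 2*pi/60 = 62.413 rad/s
omega_joint = omega_motor / 35 = 1.7832 rad/s
v = omega_joint * r = 1.7832 * 1.0
= 1.7832 m/s


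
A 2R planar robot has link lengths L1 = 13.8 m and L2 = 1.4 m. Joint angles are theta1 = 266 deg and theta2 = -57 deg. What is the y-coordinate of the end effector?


Convert angles to radians: theta1 = 4.6426, theta2 = -0.9948
y = L1*sin(theta1) + L2*sin(theta1+theta2)
y = -13.7664 + -0.6787
y = -14.4451


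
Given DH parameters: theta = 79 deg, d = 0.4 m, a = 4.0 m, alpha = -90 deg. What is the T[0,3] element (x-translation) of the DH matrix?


T[0,3] = a * cos(theta)
= 4.0 * cos(79 deg)
= 4.0 * 0.1908
= 0.7632


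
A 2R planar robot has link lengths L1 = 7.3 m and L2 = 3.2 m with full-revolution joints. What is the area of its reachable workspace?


r_max = L1 + L2 = 10.5 m
r_min = |L1 - L2| = 4.1 m
Area = pi*(r_max^2 - r_min^2)
= pi*(110.25 - 16.81)
= pi * 93.44
= 293.5504 m^2


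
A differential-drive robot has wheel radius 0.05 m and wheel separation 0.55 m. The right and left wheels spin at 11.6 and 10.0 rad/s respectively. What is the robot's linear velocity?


vR = r*wR = 0.05*11.6 = 0.58 m/s
vL = r*wL = 0.05*10.0 = 0.5 m/s
v = (vR+vL)/2 = 0.54 m/s
omega = (vR-vL)/L = 0.1455 rad/s
linear velocity = 0.54 m/s
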